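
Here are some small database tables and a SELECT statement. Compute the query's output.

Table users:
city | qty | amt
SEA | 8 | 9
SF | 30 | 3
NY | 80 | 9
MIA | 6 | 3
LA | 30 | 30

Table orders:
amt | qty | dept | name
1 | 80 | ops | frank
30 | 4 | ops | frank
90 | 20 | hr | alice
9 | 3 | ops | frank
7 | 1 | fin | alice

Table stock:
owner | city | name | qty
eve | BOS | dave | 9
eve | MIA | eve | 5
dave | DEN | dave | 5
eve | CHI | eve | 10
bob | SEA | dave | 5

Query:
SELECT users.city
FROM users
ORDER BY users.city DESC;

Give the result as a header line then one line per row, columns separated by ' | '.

== RESULT ==
users.city
SF
SEA
NY
MIA
LA

Derivation:
After SELECT (5 rows):
users.city
SEA
SF
NY
MIA
LA
After ORDER BY (5 rows):
users.city
SF
SEA
NY
MIA
LA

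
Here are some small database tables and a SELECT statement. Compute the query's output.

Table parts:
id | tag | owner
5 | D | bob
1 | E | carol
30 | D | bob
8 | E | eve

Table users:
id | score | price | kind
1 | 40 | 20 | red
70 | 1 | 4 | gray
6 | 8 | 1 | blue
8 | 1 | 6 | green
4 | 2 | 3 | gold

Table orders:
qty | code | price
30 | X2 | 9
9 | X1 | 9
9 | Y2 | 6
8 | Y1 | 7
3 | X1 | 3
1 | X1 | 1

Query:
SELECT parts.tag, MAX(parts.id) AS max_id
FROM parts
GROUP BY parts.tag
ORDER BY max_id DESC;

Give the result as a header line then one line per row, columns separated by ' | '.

After GROUP BY (2 rows):
parts.tag | max_id
D | 30
E | 8
After ORDER BY (2 rows):
parts.tag | max_id
D | 30
E | 8

== RESULT ==
parts.tag | max_id
D | 30
E | 8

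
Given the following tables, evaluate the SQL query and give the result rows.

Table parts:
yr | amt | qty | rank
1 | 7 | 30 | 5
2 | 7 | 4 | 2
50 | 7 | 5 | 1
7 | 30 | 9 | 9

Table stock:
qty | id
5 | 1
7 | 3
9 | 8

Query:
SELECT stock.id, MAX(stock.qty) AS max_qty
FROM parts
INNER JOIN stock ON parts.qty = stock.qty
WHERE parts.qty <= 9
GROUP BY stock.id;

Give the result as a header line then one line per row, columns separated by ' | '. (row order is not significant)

== RESULT ==
stock.id | max_qty
1 | 5
8 | 9

Derivation:
After JOIN stock (2 rows):
parts.yr | parts.amt | parts.qty | parts.rank | stock.qty | stock.id
50 | 7 | 5 | 1 | 5 | 1
7 | 30 | 9 | 9 | 9 | 8
After WHERE (2 rows):
parts.yr | parts.amt | parts.qty | parts.rank | stock.qty | stock.id
50 | 7 | 5 | 1 | 5 | 1
7 | 30 | 9 | 9 | 9 | 8
After GROUP BY (2 rows):
stock.id | max_qty
1 | 5
8 | 9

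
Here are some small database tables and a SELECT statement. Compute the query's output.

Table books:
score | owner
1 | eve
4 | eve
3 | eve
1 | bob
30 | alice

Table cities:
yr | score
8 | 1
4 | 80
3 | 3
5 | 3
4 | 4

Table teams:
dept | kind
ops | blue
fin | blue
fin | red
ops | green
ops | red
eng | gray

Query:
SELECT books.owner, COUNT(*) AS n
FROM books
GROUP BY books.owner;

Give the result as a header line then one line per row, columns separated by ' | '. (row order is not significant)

After GROUP BY (3 rows):
books.owner | n
eve | 3
bob | 1
alice | 1

== RESULT ==
books.owner | n
eve | 3
bob | 1
alice | 1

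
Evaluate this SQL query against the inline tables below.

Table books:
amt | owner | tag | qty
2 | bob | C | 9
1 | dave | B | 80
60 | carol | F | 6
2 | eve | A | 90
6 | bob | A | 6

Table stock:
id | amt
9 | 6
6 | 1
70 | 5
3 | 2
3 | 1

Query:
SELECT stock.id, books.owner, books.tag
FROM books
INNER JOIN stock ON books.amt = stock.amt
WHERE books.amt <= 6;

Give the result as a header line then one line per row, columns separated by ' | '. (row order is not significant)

== RESULT ==
stock.id | books.owner | books.tag
3 | bob | C
6 | dave | B
3 | dave | B
3 | eve | A
9 | bob | A

Derivation:
After JOIN stock (5 rows):
books.amt | books.owner | books.tag | books.qty | stock.id | stock.amt
2 | bob | C | 9 | 3 | 2
1 | dave | B | 80 | 6 | 1
1 | dave | B | 80 | 3 | 1
2 | eve | A | 90 | 3 | 2
6 | bob | A | 6 | 9 | 6
After WHERE (5 rows):
books.amt | books.owner | books.tag | books.qty | stock.id | stock.amt
2 | bob | C | 9 | 3 | 2
1 | dave | B | 80 | 6 | 1
1 | dave | B | 80 | 3 | 1
2 | eve | A | 90 | 3 | 2
6 | bob | A | 6 | 9 | 6
After SELECT (5 rows):
stock.id | books.owner | books.tag
3 | bob | C
6 | dave | B
3 | dave | B
3 | eve | A
9 | bob | A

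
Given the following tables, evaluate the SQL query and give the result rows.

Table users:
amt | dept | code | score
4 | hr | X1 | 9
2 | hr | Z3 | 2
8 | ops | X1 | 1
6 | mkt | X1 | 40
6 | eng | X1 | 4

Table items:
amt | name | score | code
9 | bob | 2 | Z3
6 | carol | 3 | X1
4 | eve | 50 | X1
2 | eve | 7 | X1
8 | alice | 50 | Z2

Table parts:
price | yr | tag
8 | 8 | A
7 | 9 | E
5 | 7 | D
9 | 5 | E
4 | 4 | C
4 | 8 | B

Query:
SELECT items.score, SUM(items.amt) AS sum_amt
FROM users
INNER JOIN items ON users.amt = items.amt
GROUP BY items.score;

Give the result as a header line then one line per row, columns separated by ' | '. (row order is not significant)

== RESULT ==
items.score | sum_amt
50 | 12
7 | 2
3 | 12

Derivation:
After JOIN items (5 rows):
users.amt | users.dept | users.code | users.score | items.amt | items.name | items.score | items.code
4 | hr | X1 | 9 | 4 | eve | 50 | X1
2 | hr | Z3 | 2 | 2 | eve | 7 | X1
8 | ops | X1 | 1 | 8 | alice | 50 | Z2
6 | mkt | X1 | 40 | 6 | carol | 3 | X1
6 | eng | X1 | 4 | 6 | carol | 3 | X1
After GROUP BY (3 rows):
items.score | sum_amt
50 | 12
7 | 2
3 | 12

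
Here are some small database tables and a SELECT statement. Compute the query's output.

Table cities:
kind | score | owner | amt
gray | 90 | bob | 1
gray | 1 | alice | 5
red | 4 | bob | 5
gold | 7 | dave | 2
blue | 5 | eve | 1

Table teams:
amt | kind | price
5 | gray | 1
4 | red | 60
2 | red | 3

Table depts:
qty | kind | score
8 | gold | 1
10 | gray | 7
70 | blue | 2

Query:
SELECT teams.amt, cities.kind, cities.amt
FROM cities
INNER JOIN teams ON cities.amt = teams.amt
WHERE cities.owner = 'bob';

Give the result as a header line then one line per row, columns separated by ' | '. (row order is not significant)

After JOIN teams (3 rows):
cities.kind | cities.score | cities.owner | cities.amt | teams.amt | teams.kind | teams.price
gray | 1 | alice | 5 | 5 | gray | 1
red | 4 | bob | 5 | 5 | gray | 1
gold | 7 | dave | 2 | 2 | red | 3
After WHERE (1 rows):
cities.kind | cities.score | cities.owner | cities.amt | teams.amt | teams.kind | teams.price
red | 4 | bob | 5 | 5 | gray | 1
After SELECT (1 rows):
teams.amt | cities.kind | cities.amt
5 | red | 5

== RESULT ==
teams.amt | cities.kind | cities.amt
5 | red | 5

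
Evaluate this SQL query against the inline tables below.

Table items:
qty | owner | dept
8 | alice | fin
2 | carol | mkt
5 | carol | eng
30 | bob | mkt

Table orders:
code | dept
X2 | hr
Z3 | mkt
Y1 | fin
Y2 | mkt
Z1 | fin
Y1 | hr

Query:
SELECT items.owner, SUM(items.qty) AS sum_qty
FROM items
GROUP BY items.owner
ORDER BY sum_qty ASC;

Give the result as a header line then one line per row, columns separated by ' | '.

== RESULT ==
items.owner | sum_qty
carol | 7
alice | 8
bob | 30

Derivation:
After GROUP BY (3 rows):
items.owner | sum_qty
alice | 8
carol | 7
bob | 30
After ORDER BY (3 rows):
items.owner | sum_qty
carol | 7
alice | 8
bob | 30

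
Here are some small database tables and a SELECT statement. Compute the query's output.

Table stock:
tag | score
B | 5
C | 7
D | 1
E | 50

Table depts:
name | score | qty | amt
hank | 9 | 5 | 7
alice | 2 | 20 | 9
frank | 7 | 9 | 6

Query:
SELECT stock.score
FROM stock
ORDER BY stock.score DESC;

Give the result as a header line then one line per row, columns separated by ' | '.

After SELECT (4 rows):
stock.score
5
7
1
50
After ORDER BY (4 rows):
stock.score
50
7
5
1

== RESULT ==
stock.score
50
7
5
1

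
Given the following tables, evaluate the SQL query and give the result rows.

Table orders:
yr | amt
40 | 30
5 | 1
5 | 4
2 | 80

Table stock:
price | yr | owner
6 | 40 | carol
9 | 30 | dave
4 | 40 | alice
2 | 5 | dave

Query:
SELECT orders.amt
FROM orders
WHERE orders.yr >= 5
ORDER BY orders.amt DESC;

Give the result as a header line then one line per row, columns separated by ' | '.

== RESULT ==
orders.amt
30
4
1

Derivation:
After WHERE (3 rows):
orders.yr | orders.amt
40 | 30
5 | 1
5 | 4
After SELECT (3 rows):
orders.amt
30
1
4
After ORDER BY (3 rows):
orders.amt
30
4
1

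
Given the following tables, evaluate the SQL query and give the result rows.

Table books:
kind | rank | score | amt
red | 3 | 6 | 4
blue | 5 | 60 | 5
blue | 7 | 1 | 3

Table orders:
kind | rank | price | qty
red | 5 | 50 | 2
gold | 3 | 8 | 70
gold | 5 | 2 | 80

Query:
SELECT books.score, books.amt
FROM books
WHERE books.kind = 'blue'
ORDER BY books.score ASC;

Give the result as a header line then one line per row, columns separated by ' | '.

== RESULT ==
books.score | books.amt
1 | 3
60 | 5

Derivation:
After WHERE (2 rows):
books.kind | books.rank | books.score | books.amt
blue | 5 | 60 | 5
blue | 7 | 1 | 3
After SELECT (2 rows):
books.score | books.amt
60 | 5
1 | 3
After ORDER BY (2 rows):
books.score | books.amt
1 | 3
60 | 5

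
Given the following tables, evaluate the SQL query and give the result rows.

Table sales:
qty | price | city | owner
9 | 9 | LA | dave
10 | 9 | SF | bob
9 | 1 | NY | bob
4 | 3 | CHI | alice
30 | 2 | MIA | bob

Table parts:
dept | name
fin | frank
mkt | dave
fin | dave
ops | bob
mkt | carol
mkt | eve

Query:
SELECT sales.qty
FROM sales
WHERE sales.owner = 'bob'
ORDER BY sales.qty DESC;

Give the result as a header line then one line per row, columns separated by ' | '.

After WHERE (3 rows):
sales.qty | sales.price | sales.city | sales.owner
10 | 9 | SF | bob
9 | 1 | NY | bob
30 | 2 | MIA | bob
After SELECT (3 rows):
sales.qty
10
9
30
After ORDER BY (3 rows):
sales.qty
30
10
9

== RESULT ==
sales.qty
30
10
9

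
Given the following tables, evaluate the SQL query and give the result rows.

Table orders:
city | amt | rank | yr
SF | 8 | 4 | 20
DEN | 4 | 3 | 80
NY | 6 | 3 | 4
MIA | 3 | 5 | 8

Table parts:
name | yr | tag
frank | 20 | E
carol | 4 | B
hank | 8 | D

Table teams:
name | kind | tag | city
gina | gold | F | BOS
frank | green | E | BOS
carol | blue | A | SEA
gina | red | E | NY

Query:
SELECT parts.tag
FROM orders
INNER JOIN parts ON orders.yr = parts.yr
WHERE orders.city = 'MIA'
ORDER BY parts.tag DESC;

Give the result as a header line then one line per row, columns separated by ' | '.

== RESULT ==
parts.tag
D

Derivation:
After JOIN parts (3 rows):
orders.city | orders.amt | orders.rank | orders.yr | parts.name | parts.yr | parts.tag
SF | 8 | 4 | 20 | frank | 20 | E
NY | 6 | 3 | 4 | carol | 4 | B
MIA | 3 | 5 | 8 | hank | 8 | D
After WHERE (1 rows):
orders.city | orders.amt | orders.rank | orders.yr | parts.name | parts.yr | parts.tag
MIA | 3 | 5 | 8 | hank | 8 | D
After SELECT (1 rows):
parts.tag
D
After ORDER BY (1 rows):
parts.tag
D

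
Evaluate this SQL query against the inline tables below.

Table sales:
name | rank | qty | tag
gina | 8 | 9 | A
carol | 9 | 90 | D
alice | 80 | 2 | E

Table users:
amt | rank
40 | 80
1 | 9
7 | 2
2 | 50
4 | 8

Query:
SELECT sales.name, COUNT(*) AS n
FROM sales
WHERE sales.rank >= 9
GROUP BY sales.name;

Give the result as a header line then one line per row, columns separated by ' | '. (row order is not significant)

After WHERE (2 rows):
sales.name | sales.rank | sales.qty | sales.tag
carol | 9 | 90 | D
alice | 80 | 2 | E
After GROUP BY (2 rows):
sales.name | n
carol | 1
alice | 1

== RESULT ==
sales.name | n
carol | 1
alice | 1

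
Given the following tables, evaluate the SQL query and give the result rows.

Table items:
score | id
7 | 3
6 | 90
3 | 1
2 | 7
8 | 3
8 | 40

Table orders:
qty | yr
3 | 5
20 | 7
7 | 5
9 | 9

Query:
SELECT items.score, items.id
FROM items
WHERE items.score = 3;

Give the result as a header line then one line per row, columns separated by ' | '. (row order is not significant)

== RESULT ==
items.score | items.id
3 | 1

Derivation:
After WHERE (1 rows):
items.score | items.id
3 | 1
After SELECT (1 rows):
items.score | items.id
3 | 1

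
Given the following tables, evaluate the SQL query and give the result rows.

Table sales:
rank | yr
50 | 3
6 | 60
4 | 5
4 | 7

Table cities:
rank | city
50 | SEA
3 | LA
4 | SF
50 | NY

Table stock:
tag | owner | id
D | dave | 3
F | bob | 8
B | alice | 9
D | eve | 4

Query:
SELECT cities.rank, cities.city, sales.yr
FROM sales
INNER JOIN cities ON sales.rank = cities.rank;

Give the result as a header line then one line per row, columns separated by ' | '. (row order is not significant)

After JOIN cities (4 rows):
sales.rank | sales.yr | cities.rank | cities.city
50 | 3 | 50 | SEA
50 | 3 | 50 | NY
4 | 5 | 4 | SF
4 | 7 | 4 | SF
After SELECT (4 rows):
cities.rank | cities.city | sales.yr
50 | SEA | 3
50 | NY | 3
4 | SF | 5
4 | SF | 7

== RESULT ==
cities.rank | cities.city | sales.yr
50 | SEA | 3
50 | NY | 3
4 | SF | 5
4 | SF | 7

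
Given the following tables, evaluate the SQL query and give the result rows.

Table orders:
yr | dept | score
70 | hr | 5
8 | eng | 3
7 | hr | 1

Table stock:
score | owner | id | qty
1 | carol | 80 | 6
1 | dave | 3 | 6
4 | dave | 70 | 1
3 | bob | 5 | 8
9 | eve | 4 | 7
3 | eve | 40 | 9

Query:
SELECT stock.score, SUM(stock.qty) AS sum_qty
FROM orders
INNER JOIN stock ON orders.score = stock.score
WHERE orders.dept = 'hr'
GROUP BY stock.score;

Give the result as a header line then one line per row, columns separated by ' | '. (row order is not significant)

== RESULT ==
stock.score | sum_qty
1 | 12

Derivation:
After JOIN stock (4 rows):
orders.yr | orders.dept | orders.score | stock.score | stock.owner | stock.id | stock.qty
8 | eng | 3 | 3 | bob | 5 | 8
8 | eng | 3 | 3 | eve | 40 | 9
7 | hr | 1 | 1 | carol | 80 | 6
7 | hr | 1 | 1 | dave | 3 | 6
After WHERE (2 rows):
orders.yr | orders.dept | orders.score | stock.score | stock.owner | stock.id | stock.qty
7 | hr | 1 | 1 | carol | 80 | 6
7 | hr | 1 | 1 | dave | 3 | 6
After GROUP BY (1 rows):
stock.score | sum_qty
1 | 12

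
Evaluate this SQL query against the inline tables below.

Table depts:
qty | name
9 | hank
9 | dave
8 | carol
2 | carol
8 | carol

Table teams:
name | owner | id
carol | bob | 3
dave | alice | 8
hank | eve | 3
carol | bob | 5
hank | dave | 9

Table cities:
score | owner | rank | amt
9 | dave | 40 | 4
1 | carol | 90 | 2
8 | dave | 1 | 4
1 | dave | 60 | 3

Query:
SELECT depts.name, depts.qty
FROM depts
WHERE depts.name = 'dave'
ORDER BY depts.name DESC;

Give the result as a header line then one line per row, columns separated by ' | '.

== RESULT ==
depts.name | depts.qty
dave | 9

Derivation:
After WHERE (1 rows):
depts.qty | depts.name
9 | dave
After SELECT (1 rows):
depts.name | depts.qty
dave | 9
After ORDER BY (1 rows):
depts.name | depts.qty
dave | 9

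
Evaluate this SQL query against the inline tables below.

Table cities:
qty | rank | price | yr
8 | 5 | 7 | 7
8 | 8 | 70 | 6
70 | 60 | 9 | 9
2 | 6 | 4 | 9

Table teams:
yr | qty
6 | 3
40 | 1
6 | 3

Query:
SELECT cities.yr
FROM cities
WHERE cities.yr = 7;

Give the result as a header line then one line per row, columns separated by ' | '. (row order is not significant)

== RESULT ==
cities.yr
7

Derivation:
After WHERE (1 rows):
cities.qty | cities.rank | cities.price | cities.yr
8 | 5 | 7 | 7
After SELECT (1 rows):
cities.yr
7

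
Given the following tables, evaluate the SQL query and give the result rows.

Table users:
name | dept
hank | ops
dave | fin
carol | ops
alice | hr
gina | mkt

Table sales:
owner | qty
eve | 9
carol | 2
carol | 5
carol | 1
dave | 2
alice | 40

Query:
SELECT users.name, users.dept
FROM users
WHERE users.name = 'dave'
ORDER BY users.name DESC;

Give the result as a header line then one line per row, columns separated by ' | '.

After WHERE (1 rows):
users.name | users.dept
dave | fin
After SELECT (1 rows):
users.name | users.dept
dave | fin
After ORDER BY (1 rows):
users.name | users.dept
dave | fin

== RESULT ==
users.name | users.dept
dave | fin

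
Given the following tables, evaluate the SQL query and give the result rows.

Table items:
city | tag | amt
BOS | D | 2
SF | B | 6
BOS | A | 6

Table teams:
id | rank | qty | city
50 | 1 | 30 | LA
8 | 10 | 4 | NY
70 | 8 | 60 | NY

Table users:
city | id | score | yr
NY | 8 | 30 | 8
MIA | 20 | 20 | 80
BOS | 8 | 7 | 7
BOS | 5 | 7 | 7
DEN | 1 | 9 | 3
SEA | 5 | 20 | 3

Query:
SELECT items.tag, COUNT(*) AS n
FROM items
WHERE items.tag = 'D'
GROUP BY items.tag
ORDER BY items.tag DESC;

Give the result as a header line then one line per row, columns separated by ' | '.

After WHERE (1 rows):
items.city | items.tag | items.amt
BOS | D | 2
After GROUP BY (1 rows):
items.tag | n
D | 1
After ORDER BY (1 rows):
items.tag | n
D | 1

== RESULT ==
items.tag | n
D | 1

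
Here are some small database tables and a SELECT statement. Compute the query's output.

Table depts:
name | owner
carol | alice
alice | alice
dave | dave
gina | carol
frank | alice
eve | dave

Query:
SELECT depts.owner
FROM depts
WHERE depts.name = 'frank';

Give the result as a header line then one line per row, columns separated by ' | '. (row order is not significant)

After WHERE (1 rows):
depts.name | depts.owner
frank | alice
After SELECT (1 rows):
depts.owner
alice

== RESULT ==
depts.owner
alice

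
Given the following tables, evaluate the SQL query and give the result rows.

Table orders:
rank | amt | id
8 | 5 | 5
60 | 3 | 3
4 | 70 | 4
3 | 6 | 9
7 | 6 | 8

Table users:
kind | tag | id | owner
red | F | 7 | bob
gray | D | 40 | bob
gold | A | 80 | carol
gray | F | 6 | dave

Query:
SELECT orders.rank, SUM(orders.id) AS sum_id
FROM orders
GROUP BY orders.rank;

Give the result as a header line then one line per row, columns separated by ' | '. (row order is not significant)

== RESULT ==
orders.rank | sum_id
8 | 5
60 | 3
4 | 4
3 | 9
7 | 8

Derivation:
After GROUP BY (5 rows):
orders.rank | sum_id
8 | 5
60 | 3
4 | 4
3 | 9
7 | 8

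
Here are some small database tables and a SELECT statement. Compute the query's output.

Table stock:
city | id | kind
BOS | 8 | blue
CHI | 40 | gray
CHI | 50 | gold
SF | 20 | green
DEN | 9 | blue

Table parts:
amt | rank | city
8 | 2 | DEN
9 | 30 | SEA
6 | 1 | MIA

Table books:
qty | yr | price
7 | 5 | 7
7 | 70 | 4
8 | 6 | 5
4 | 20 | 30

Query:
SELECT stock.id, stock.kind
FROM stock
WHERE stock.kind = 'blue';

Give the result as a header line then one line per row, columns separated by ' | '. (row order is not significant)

== RESULT ==
stock.id | stock.kind
8 | blue
9 | blue

Derivation:
After WHERE (2 rows):
stock.city | stock.id | stock.kind
BOS | 8 | blue
DEN | 9 | blue
After SELECT (2 rows):
stock.id | stock.kind
8 | blue
9 | blue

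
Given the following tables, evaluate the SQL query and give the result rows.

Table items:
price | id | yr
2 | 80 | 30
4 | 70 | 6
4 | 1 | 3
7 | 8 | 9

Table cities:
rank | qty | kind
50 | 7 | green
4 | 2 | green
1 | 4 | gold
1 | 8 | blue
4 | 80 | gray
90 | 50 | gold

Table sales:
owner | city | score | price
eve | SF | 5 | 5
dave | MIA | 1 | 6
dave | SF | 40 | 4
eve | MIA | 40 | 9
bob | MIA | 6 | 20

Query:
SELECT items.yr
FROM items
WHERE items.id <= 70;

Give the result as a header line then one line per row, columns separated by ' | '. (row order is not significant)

== RESULT ==
items.yr
6
3
9

Derivation:
After WHERE (3 rows):
items.price | items.id | items.yr
4 | 70 | 6
4 | 1 | 3
7 | 8 | 9
After SELECT (3 rows):
items.yr
6
3
9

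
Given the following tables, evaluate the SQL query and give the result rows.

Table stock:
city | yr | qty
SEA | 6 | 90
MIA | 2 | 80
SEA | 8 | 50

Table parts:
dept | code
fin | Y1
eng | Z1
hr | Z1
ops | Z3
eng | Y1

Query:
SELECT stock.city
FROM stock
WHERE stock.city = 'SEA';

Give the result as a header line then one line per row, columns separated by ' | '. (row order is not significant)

== RESULT ==
stock.city
SEA
SEA

Derivation:
After WHERE (2 rows):
stock.city | stock.yr | stock.qty
SEA | 6 | 90
SEA | 8 | 50
After SELECT (2 rows):
stock.city
SEA
SEA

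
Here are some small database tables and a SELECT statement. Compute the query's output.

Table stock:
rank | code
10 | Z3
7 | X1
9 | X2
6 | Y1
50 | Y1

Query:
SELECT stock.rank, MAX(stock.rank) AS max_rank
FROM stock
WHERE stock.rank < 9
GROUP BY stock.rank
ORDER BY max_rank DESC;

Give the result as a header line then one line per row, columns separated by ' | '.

After WHERE (2 rows):
stock.rank | stock.code
7 | X1
6 | Y1
After GROUP BY (2 rows):
stock.rank | max_rank
7 | 7
6 | 6
After ORDER BY (2 rows):
stock.rank | max_rank
7 | 7
6 | 6

== RESULT ==
stock.rank | max_rank
7 | 7
6 | 6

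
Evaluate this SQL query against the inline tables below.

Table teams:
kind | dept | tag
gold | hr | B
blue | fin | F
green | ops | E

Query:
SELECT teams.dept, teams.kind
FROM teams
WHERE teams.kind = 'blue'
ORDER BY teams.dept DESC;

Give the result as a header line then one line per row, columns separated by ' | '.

After WHERE (1 rows):
teams.kind | teams.dept | teams.tag
blue | fin | F
After SELECT (1 rows):
teams.dept | teams.kind
fin | blue
After ORDER BY (1 rows):
teams.dept | teams.kind
fin | blue

== RESULT ==
teams.dept | teams.kind
fin | blue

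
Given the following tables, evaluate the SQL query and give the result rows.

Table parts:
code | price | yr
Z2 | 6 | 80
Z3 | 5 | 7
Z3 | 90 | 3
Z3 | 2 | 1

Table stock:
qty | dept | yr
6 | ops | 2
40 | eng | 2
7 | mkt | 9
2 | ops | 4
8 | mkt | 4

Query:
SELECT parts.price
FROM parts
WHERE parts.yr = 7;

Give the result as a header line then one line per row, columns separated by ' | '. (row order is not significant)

== RESULT ==
parts.price
5

Derivation:
After WHERE (1 rows):
parts.code | parts.price | parts.yr
Z3 | 5 | 7
After SELECT (1 rows):
parts.price
5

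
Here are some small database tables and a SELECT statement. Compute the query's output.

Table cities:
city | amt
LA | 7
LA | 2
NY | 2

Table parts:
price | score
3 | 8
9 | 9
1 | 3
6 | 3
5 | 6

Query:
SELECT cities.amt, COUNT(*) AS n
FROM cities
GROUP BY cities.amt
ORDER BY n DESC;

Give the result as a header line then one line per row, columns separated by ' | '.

== RESULT ==
cities.amt | n
2 | 2
7 | 1

Derivation:
After GROUP BY (2 rows):
cities.amt | n
7 | 1
2 | 2
After ORDER BY (2 rows):
cities.amt | n
2 | 2
7 | 1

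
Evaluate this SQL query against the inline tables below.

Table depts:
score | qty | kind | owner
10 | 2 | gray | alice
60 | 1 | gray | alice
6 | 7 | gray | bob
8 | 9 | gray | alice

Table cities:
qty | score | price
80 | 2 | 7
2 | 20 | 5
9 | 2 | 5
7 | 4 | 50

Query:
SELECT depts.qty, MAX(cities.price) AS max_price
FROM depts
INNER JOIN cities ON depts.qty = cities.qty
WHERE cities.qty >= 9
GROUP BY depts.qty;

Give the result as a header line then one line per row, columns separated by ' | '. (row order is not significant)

After JOIN cities (3 rows):
depts.score | depts.qty | depts.kind | depts.owner | cities.qty | cities.score | cities.price
10 | 2 | gray | alice | 2 | 20 | 5
6 | 7 | gray | bob | 7 | 4 | 50
8 | 9 | gray | alice | 9 | 2 | 5
After WHERE (1 rows):
depts.score | depts.qty | depts.kind | depts.owner | cities.qty | cities.score | cities.price
8 | 9 | gray | alice | 9 | 2 | 5
After GROUP BY (1 rows):
depts.qty | max_price
9 | 5

== RESULT ==
depts.qty | max_price
9 | 5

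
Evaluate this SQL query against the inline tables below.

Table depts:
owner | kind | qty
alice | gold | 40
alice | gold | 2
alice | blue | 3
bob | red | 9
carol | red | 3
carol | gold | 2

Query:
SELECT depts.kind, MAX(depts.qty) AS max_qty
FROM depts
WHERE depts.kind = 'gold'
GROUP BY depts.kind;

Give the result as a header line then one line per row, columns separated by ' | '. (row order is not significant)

After WHERE (3 rows):
depts.owner | depts.kind | depts.qty
alice | gold | 40
alice | gold | 2
carol | gold | 2
After GROUP BY (1 rows):
depts.kind | max_qty
gold | 40

== RESULT ==
depts.kind | max_qty
gold | 40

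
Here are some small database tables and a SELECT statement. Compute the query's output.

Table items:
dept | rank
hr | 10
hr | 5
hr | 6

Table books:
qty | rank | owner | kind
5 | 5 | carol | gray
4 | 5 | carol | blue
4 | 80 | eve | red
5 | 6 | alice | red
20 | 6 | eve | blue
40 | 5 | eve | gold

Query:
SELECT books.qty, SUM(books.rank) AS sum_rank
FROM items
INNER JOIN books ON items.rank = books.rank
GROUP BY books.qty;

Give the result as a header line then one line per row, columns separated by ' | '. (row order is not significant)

After JOIN books (5 rows):
items.dept | items.rank | books.qty | books.rank | books.owner | books.kind
hr | 5 | 5 | 5 | carol | gray
hr | 5 | 4 | 5 | carol | blue
hr | 5 | 40 | 5 | eve | gold
hr | 6 | 5 | 6 | alice | red
hr | 6 | 20 | 6 | eve | blue
After GROUP BY (4 rows):
books.qty | sum_rank
5 | 11
4 | 5
40 | 5
20 | 6

== RESULT ==
books.qty | sum_rank
5 | 11
4 | 5
40 | 5
20 | 6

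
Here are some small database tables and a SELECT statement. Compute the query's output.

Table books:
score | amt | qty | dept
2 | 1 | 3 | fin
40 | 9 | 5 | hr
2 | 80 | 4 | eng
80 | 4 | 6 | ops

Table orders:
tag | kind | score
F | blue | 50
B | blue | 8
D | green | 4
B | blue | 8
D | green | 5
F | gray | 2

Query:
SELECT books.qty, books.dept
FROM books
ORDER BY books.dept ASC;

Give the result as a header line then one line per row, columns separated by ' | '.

After SELECT (4 rows):
books.qty | books.dept
3 | fin
5 | hr
4 | eng
6 | ops
After ORDER BY (4 rows):
books.qty | books.dept
4 | eng
3 | fin
5 | hr
6 | ops

== RESULT ==
books.qty | books.dept
4 | eng
3 | fin
5 | hr
6 | ops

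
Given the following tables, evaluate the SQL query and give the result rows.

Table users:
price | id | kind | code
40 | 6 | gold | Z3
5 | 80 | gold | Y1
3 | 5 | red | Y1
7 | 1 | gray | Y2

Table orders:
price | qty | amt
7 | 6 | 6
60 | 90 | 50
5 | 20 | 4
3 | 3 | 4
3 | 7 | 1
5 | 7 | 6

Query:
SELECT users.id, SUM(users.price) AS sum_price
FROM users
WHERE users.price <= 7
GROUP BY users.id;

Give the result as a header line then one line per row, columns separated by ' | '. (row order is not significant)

== RESULT ==
users.id | sum_price
80 | 5
5 | 3
1 | 7

Derivation:
After WHERE (3 rows):
users.price | users.id | users.kind | users.code
5 | 80 | gold | Y1
3 | 5 | red | Y1
7 | 1 | gray | Y2
After GROUP BY (3 rows):
users.id | sum_price
80 | 5
5 | 3
1 | 7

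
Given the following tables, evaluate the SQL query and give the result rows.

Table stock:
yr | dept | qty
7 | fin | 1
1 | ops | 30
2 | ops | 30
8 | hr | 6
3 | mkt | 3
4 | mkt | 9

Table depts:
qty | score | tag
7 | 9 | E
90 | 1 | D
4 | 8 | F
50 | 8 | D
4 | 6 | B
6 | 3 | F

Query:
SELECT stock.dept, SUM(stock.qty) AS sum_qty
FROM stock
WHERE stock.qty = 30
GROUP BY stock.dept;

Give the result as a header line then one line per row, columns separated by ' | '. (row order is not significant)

== RESULT ==
stock.dept | sum_qty
ops | 60

Derivation:
After WHERE (2 rows):
stock.yr | stock.dept | stock.qty
1 | ops | 30
2 | ops | 30
After GROUP BY (1 rows):
stock.dept | sum_qty
ops | 60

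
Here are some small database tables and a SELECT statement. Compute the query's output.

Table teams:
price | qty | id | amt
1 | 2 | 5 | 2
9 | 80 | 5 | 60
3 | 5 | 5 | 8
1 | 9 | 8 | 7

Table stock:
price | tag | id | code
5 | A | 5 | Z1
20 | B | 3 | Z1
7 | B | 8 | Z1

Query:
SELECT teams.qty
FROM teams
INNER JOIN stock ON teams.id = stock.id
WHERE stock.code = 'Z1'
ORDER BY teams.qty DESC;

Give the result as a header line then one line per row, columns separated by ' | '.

== RESULT ==
teams.qty
80
9
5
2

Derivation:
After JOIN stock (4 rows):
teams.price | teams.qty | teams.id | teams.amt | stock.price | stock.tag | stock.id | stock.code
1 | 2 | 5 | 2 | 5 | A | 5 | Z1
9 | 80 | 5 | 60 | 5 | A | 5 | Z1
3 | 5 | 5 | 8 | 5 | A | 5 | Z1
1 | 9 | 8 | 7 | 7 | B | 8 | Z1
After WHERE (4 rows):
teams.price | teams.qty | teams.id | teams.amt | stock.price | stock.tag | stock.id | stock.code
1 | 2 | 5 | 2 | 5 | A | 5 | Z1
9 | 80 | 5 | 60 | 5 | A | 5 | Z1
3 | 5 | 5 | 8 | 5 | A | 5 | Z1
1 | 9 | 8 | 7 | 7 | B | 8 | Z1
After SELECT (4 rows):
teams.qty
2
80
5
9
After ORDER BY (4 rows):
teams.qty
80
9
5
2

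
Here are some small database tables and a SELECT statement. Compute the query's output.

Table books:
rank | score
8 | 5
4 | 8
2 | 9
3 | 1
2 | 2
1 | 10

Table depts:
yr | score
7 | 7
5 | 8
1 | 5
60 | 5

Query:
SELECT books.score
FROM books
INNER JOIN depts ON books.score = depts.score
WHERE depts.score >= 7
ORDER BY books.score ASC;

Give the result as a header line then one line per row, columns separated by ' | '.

After JOIN depts (3 rows):
books.rank | books.score | depts.yr | depts.score
8 | 5 | 1 | 5
8 | 5 | 60 | 5
4 | 8 | 5 | 8
After WHERE (1 rows):
books.rank | books.score | depts.yr | depts.score
4 | 8 | 5 | 8
After SELECT (1 rows):
books.score
8
After ORDER BY (1 rows):
books.score
8

== RESULT ==
books.score
8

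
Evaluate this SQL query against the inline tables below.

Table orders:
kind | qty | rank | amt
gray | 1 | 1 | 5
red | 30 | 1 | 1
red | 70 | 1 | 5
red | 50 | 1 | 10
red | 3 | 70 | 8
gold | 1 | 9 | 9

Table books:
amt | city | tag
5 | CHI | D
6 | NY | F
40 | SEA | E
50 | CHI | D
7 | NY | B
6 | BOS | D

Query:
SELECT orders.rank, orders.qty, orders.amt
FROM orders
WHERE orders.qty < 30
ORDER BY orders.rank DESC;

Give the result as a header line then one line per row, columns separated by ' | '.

After WHERE (3 rows):
orders.kind | orders.qty | orders.rank | orders.amt
gray | 1 | 1 | 5
red | 3 | 70 | 8
gold | 1 | 9 | 9
After SELECT (3 rows):
orders.rank | orders.qty | orders.amt
1 | 1 | 5
70 | 3 | 8
9 | 1 | 9
After ORDER BY (3 rows):
orders.rank | orders.qty | orders.amt
70 | 3 | 8
9 | 1 | 9
1 | 1 | 5

== RESULT ==
orders.rank | orders.qty | orders.amt
70 | 3 | 8
9 | 1 | 9
1 | 1 | 5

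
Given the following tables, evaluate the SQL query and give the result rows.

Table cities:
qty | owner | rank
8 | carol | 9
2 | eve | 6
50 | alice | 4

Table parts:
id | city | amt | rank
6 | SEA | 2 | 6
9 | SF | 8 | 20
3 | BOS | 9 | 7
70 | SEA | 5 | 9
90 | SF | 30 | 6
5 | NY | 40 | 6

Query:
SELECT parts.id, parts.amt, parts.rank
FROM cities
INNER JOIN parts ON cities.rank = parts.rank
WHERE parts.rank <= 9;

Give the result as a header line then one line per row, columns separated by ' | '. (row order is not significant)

After JOIN parts (4 rows):
cities.qty | cities.owner | cities.rank | parts.id | parts.city | parts.amt | parts.rank
8 | carol | 9 | 70 | SEA | 5 | 9
2 | eve | 6 | 6 | SEA | 2 | 6
2 | eve | 6 | 90 | SF | 30 | 6
2 | eve | 6 | 5 | NY | 40 | 6
After WHERE (4 rows):
cities.qty | cities.owner | cities.rank | parts.id | parts.city | parts.amt | parts.rank
8 | carol | 9 | 70 | SEA | 5 | 9
2 | eve | 6 | 6 | SEA | 2 | 6
2 | eve | 6 | 90 | SF | 30 | 6
2 | eve | 6 | 5 | NY | 40 | 6
After SELECT (4 rows):
parts.id | parts.amt | parts.rank
70 | 5 | 9
6 | 2 | 6
90 | 30 | 6
5 | 40 | 6

== RESULT ==
parts.id | parts.amt | parts.rank
70 | 5 | 9
6 | 2 | 6
90 | 30 | 6
5 | 40 | 6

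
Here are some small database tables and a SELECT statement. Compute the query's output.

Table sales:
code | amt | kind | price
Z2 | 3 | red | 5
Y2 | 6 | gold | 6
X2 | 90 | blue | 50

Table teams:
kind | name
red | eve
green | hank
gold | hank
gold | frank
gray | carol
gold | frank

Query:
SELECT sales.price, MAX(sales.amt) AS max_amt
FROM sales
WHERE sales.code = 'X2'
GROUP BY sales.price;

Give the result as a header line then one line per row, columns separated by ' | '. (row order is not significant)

After WHERE (1 rows):
sales.code | sales.amt | sales.kind | sales.price
X2 | 90 | blue | 50
After GROUP BY (1 rows):
sales.price | max_amt
50 | 90

== RESULT ==
sales.price | max_amt
50 | 90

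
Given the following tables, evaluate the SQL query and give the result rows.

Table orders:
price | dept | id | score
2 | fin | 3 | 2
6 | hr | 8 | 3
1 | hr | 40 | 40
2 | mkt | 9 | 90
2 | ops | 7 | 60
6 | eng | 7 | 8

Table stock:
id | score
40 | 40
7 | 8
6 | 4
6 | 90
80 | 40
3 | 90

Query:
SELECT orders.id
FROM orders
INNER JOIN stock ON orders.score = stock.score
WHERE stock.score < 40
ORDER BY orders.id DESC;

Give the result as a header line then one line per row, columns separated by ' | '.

After JOIN stock (5 rows):
orders.price | orders.dept | orders.id | orders.score | stock.id | stock.score
1 | hr | 40 | 40 | 40 | 40
1 | hr | 40 | 40 | 80 | 40
2 | mkt | 9 | 90 | 6 | 90
2 | mkt | 9 | 90 | 3 | 90
6 | eng | 7 | 8 | 7 | 8
After WHERE (1 rows):
orders.price | orders.dept | orders.id | orders.score | stock.id | stock.score
6 | eng | 7 | 8 | 7 | 8
After SELECT (1 rows):
orders.id
7
After ORDER BY (1 rows):
orders.id
7

== RESULT ==
orders.id
7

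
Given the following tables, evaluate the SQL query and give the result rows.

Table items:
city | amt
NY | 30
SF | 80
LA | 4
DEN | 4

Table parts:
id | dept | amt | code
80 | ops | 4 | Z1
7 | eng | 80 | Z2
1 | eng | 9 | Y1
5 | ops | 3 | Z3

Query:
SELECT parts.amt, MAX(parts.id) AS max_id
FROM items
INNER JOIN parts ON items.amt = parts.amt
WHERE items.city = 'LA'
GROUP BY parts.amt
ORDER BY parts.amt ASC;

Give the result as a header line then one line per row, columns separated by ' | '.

== RESULT ==
parts.amt | max_id
4 | 80

Derivation:
After JOIN parts (3 rows):
items.city | items.amt | parts.id | parts.dept | parts.amt | parts.code
SF | 80 | 7 | eng | 80 | Z2
LA | 4 | 80 | ops | 4 | Z1
DEN | 4 | 80 | ops | 4 | Z1
After WHERE (1 rows):
items.city | items.amt | parts.id | parts.dept | parts.amt | parts.code
LA | 4 | 80 | ops | 4 | Z1
After GROUP BY (1 rows):
parts.amt | max_id
4 | 80
After ORDER BY (1 rows):
parts.amt | max_id
4 | 80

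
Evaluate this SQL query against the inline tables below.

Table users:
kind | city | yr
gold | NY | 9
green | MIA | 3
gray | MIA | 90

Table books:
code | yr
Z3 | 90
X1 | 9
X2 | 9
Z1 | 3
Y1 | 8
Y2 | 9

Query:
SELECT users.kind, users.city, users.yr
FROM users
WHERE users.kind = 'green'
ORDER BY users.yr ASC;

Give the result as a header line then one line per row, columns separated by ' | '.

After WHERE (1 rows):
users.kind | users.city | users.yr
green | MIA | 3
After SELECT (1 rows):
users.kind | users.city | users.yr
green | MIA | 3
After ORDER BY (1 rows):
users.kind | users.city | users.yr
green | MIA | 3

== RESULT ==
users.kind | users.city | users.yr
green | MIA | 3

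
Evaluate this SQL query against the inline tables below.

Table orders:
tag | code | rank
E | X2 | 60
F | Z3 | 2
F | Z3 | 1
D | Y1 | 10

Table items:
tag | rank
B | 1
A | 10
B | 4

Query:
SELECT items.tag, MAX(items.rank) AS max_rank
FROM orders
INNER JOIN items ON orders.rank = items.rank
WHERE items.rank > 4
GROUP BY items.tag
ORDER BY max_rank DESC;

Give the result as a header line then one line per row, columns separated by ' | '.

After JOIN items (2 rows):
orders.tag | orders.code | orders.rank | items.tag | items.rank
F | Z3 | 1 | B | 1
D | Y1 | 10 | A | 10
After WHERE (1 rows):
orders.tag | orders.code | orders.rank | items.tag | items.rank
D | Y1 | 10 | A | 10
After GROUP BY (1 rows):
items.tag | max_rank
A | 10
After ORDER BY (1 rows):
items.tag | max_rank
A | 10

== RESULT ==
items.tag | max_rank
A | 10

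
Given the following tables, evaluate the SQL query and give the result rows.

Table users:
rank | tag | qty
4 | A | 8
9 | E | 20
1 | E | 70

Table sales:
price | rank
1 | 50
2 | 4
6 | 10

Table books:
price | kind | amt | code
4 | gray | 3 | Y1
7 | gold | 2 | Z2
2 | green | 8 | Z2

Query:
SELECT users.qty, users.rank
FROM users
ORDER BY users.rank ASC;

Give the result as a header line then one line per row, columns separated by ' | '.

After SELECT (3 rows):
users.qty | users.rank
8 | 4
20 | 9
70 | 1
After ORDER BY (3 rows):
users.qty | users.rank
70 | 1
8 | 4
20 | 9

== RESULT ==
users.qty | users.rank
70 | 1
8 | 4
20 | 9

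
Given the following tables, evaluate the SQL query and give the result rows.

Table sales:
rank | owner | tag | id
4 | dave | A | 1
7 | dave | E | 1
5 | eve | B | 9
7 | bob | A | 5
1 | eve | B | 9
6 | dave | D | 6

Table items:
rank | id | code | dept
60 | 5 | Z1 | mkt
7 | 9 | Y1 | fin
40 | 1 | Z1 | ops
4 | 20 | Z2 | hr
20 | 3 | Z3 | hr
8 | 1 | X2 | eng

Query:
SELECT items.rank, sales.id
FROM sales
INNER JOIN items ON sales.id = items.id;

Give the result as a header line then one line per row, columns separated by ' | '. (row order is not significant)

== RESULT ==
items.rank | sales.id
40 | 1
8 | 1
40 | 1
8 | 1
7 | 9
60 | 5
7 | 9

Derivation:
After JOIN items (7 rows):
sales.rank | sales.owner | sales.tag | sales.id | items.rank | items.id | items.code | items.dept
4 | dave | A | 1 | 40 | 1 | Z1 | ops
4 | dave | A | 1 | 8 | 1 | X2 | eng
7 | dave | E | 1 | 40 | 1 | Z1 | ops
7 | dave | E | 1 | 8 | 1 | X2 | eng
5 | eve | B | 9 | 7 | 9 | Y1 | fin
7 | bob | A | 5 | 60 | 5 | Z1 | mkt
1 | eve | B | 9 | 7 | 9 | Y1 | fin
After SELECT (7 rows):
items.rank | sales.id
40 | 1
8 | 1
40 | 1
8 | 1
7 | 9
60 | 5
7 | 9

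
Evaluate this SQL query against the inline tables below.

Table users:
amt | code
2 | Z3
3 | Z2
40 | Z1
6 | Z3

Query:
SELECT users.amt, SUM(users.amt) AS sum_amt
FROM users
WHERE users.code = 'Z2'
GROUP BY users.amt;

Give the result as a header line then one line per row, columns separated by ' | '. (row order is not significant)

After WHERE (1 rows):
users.amt | users.code
3 | Z2
After GROUP BY (1 rows):
users.amt | sum_amt
3 | 3

== RESULT ==
users.amt | sum_amt
3 | 3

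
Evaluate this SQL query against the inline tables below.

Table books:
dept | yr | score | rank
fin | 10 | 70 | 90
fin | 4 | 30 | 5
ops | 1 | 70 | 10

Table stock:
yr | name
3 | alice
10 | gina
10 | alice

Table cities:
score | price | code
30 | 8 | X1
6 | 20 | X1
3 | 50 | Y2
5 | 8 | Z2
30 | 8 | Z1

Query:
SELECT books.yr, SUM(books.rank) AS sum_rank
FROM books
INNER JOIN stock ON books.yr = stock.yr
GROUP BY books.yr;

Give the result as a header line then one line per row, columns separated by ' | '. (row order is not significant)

== RESULT ==
books.yr | sum_rank
10 | 180

Derivation:
After JOIN stock (2 rows):
books.dept | books.yr | books.score | books.rank | stock.yr | stock.name
fin | 10 | 70 | 90 | 10 | gina
fin | 10 | 70 | 90 | 10 | alice
After GROUP BY (1 rows):
books.yr | sum_rank
10 | 180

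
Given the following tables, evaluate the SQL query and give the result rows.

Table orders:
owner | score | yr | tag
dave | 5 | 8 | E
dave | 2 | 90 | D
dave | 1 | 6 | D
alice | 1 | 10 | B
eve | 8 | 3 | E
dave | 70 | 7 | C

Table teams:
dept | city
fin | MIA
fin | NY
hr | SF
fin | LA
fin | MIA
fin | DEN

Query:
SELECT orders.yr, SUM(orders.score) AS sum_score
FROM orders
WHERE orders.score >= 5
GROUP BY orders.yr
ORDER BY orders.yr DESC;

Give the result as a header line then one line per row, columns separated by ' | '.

== RESULT ==
orders.yr | sum_score
8 | 5
7 | 70
3 | 8

Derivation:
After WHERE (3 rows):
orders.owner | orders.score | orders.yr | orders.tag
dave | 5 | 8 | E
eve | 8 | 3 | E
dave | 70 | 7 | C
After GROUP BY (3 rows):
orders.yr | sum_score
8 | 5
3 | 8
7 | 70
After ORDER BY (3 rows):
orders.yr | sum_score
8 | 5
7 | 70
3 | 8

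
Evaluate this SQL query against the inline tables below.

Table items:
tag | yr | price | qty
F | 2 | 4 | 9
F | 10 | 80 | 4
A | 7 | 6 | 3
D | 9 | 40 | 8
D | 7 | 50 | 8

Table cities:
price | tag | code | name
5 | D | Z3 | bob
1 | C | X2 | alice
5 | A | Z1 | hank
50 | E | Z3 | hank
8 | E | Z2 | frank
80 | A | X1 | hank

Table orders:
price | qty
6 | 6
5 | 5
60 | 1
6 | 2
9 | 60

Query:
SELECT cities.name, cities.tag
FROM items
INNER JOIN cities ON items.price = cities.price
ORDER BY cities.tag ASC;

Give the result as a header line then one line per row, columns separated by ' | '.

After JOIN cities (2 rows):
items.tag | items.yr | items.price | items.qty | cities.price | cities.tag | cities.code | cities.name
F | 10 | 80 | 4 | 80 | A | X1 | hank
D | 7 | 50 | 8 | 50 | E | Z3 | hank
After SELECT (2 rows):
cities.name | cities.tag
hank | A
hank | E
After ORDER BY (2 rows):
cities.name | cities.tag
hank | A
hank | E

== RESULT ==
cities.name | cities.tag
hank | A
hank | E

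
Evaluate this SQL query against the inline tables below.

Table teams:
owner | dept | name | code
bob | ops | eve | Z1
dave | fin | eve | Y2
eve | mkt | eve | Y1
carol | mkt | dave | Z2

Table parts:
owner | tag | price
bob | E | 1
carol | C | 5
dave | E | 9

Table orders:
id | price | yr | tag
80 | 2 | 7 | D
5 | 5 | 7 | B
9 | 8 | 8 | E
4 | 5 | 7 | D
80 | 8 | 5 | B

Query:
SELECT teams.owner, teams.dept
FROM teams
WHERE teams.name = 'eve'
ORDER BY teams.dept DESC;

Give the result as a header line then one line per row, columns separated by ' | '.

After WHERE (3 rows):
teams.owner | teams.dept | teams.name | teams.code
bob | ops | eve | Z1
dave | fin | eve | Y2
eve | mkt | eve | Y1
After SELECT (3 rows):
teams.owner | teams.dept
bob | ops
dave | fin
eve | mkt
After ORDER BY (3 rows):
teams.owner | teams.dept
bob | ops
eve | mkt
dave | fin

== RESULT ==
teams.owner | teams.dept
bob | ops
eve | mkt
dave | fin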